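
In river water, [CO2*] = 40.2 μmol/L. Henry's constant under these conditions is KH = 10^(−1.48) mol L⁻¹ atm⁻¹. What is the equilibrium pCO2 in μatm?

pCO2 = 1210 μatm

KH = 10^(−1.48) = 3.311×10^-2 mol L⁻¹ atm⁻¹
pCO2 = [CO2*]/KH = 40.2×10^-6 / 3.311×10^-2 = 1.21×10^-3 atm = 1210 μatm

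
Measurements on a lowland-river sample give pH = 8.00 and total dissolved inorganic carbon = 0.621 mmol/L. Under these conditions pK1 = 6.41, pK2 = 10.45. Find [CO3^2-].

[CO3²⁻] = 2.14 μmol/L

α₂ = 1 / (1 + [H⁺]/K2 + [H⁺]²/(K1K2)) = 1 / (1 + 10^+2.45 + 10^+0.86)
   = 1 / (1 + 281.84 + 7.2444) = 1/290.08 = 0.003447
[CO3²⁻] = α₂ × DIC = 0.003447 × 0.621 = 0.00214 mmol/L = 2.14 μmol/L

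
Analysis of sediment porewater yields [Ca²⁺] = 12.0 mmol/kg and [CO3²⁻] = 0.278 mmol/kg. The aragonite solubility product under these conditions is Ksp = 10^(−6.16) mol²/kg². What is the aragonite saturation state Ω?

Ω = 4.82

Ksp = 10^(−6.16) = 6.918×10^-7
Ω = [Ca²⁺][CO3²⁻]/Ksp = (12.0×10^-3)(0.278×10^-3) / 6.918×10^-7 = 4.82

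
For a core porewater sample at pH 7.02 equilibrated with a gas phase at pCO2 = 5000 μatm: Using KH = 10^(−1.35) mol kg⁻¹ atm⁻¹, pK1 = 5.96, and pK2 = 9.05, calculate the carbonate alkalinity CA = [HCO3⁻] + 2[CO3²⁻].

[CO2*] = KH · pCO2 = 10^(−1.35) × 5000×10^-6 = 2.233×10^-4 mol/kg
α₀ = 1/(1 + K1/[H⁺] + K1K2/[H⁺]²) = 1/(1 + 10^+1.06 + 10^-0.97) = 0.07944
DIC = [CO2*]/α₀ = 2.233×10^-4 / 0.07944 = 2.812 mmol/kg
CA = (α₁ + 2α₂)·DIC = (0.9121 + 2×0.008512) × 2.812 = 2.61 mmol/kg

CA = 2.61 mmol/kg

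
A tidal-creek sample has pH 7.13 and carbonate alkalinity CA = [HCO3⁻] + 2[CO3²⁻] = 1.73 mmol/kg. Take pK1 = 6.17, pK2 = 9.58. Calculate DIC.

CA = [HCO3⁻] + 2[CO3²⁻] = (α₁ + 2α₂)·DIC
At pH 7.13: [H⁺]/K1 = 10^-0.96 = 0.10965, K2/[H⁺] = 10^-2.45 = 0.0035481
α₁ = 1/(1 + 0.10965 + 0.0035481) = 1/1.1132 = 0.8983; α₂ = α₁·K2/[H⁺] = 0.003187
α₁ + 2α₂ = 0.9047
DIC = CA / (α₁ + 2α₂) = 1.73 / 0.9047 = 1.91 mmol/kg

DIC = 1.91 mmol/kg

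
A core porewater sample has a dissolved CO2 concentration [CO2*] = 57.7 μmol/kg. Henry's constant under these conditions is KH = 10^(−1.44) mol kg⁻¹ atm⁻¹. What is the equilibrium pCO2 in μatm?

KH = 10^(−1.44) = 3.631×10^-2 mol kg⁻¹ atm⁻¹
pCO2 = [CO2*]/KH = 57.7×10^-6 / 3.631×10^-2 = 1.59×10^-3 atm = 1590 μatm

pCO2 = 1590 μatm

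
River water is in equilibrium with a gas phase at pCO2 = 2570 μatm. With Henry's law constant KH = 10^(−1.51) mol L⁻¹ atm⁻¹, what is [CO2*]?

KH = 10^(−1.51) = 3.090×10^-2 mol L⁻¹ atm⁻¹
[CO2*] = KH · pCO2 = 3.090×10^-2 × 2570×10^-6 atm = 7.94×10^-5 mol/L

[CO2*] = 79.4 μmol/L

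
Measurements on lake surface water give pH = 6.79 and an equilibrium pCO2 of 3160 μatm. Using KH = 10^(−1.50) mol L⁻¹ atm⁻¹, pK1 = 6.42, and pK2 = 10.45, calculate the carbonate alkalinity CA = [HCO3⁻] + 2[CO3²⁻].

CA = 0.234 mmol/L

[CO2*] = KH · pCO2 = 10^(−1.50) × 3160×10^-6 = 9.993×10^-5 mol/L
α₀ = 1/(1 + K1/[H⁺] + K1K2/[H⁺]²) = 1/(1 + 10^+0.37 + 10^-3.29) = 0.2990
DIC = [CO2*]/α₀ = 9.993×10^-5 / 0.2990 = 0.3342 mmol/L
CA = (α₁ + 2α₂)·DIC = (0.7009 + 2×0.0001533) × 0.3342 = 0.234 mmol/L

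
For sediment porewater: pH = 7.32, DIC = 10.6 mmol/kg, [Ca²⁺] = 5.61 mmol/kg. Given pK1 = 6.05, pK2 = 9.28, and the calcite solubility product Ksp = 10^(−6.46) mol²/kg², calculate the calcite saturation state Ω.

Ω = 1.77

α₂ = 1 / (1 + [H⁺]/K2 + [H⁺]²/(K1K2)) = 1 / (1 + 10^+1.96 + 10^+0.69)
   = 1 / (1 + 91.201 + 4.8978) = 1/97.099 = 0.01030
[CO3²⁻] = α₂ × DIC = 0.01030 × 10.6 = 0.1092 mmol/kg
Ksp = 10^(−6.46) = 3.467×10^-7
Ω = [Ca²⁺][CO3²⁻]/Ksp = (5.61×10^-3)(1.092×10^-4) / 3.467×10^-7 = 1.77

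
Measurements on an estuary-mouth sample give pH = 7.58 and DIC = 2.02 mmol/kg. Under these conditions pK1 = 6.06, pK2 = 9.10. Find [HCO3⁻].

[HCO3⁻] = 1.90 mmol/kg

α₁ = 1 / (1 + [H⁺]/K1 + K2/[H⁺]) = 1 / (1 + 10^-1.52 + 10^-1.52)
   = 1 / (1 + 0.030200 + 0.030200) = 1/1.0604 = 0.9430
[HCO3⁻] = α₁ × DIC = 0.9430 × 2.02 = 1.90 mmol/kg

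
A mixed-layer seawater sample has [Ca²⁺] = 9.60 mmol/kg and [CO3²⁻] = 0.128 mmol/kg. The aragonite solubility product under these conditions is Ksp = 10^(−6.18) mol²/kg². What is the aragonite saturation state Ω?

Ω = 1.86

Ksp = 10^(−6.18) = 6.607×10^-7
Ω = [Ca²⁺][CO3²⁻]/Ksp = (9.60×10^-3)(0.128×10^-3) / 6.607×10^-7 = 1.86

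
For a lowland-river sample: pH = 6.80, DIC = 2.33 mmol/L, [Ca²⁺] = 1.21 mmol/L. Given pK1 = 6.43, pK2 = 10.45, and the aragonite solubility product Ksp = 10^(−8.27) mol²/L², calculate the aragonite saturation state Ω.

Ω = 0.0824

α₂ = 1 / (1 + [H⁺]/K2 + [H⁺]²/(K1K2)) = 1 / (1 + 10^+3.65 + 10^+3.28)
   = 1 / (1 + 4466.8 + 1905.5) = 1/6373.3 = 0.0001569
[CO3²⁻] = α₂ × DIC = 0.0001569 × 2.33 = 0.0003656 mmol/L = 0.3656 μmol/L
Ksp = 10^(−8.27) = 5.370×10^-9
Ω = [Ca²⁺][CO3²⁻]/Ksp = (1.21×10^-3)(3.656×10^-7) / 5.370×10^-9 = 0.0824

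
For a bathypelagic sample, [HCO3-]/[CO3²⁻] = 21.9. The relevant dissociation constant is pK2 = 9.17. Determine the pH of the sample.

From K2 = [H⁺][CO3²⁻]/[HCO3-]:  pH = pK2 − log₁₀([HCO3-]/[CO3²⁻])
log₁₀(21.9) = +1.340
pH = 9.17 − (+1.340) = 7.83

pH = 7.83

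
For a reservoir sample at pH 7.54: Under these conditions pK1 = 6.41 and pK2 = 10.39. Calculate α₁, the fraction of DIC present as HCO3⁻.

α₁ = 0.930

α₁ = 1 / (1 + [H⁺]/K1 + K2/[H⁺]) = 1 / (1 + 10^-1.13 + 10^-2.85)
   = 1 / (1 + 0.074131 + 0.0014125) = 1/1.0755 = 0.9298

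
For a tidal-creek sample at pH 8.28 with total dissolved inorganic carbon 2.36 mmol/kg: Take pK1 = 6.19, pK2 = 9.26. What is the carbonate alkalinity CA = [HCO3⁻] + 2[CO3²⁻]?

CA = [HCO3⁻] + 2[CO3²⁻] = (α₁ + 2α₂)·DIC
At pH 8.28: [H⁺]/K1 = 10^-2.09 = 0.0081283, K2/[H⁺] = 10^-0.98 = 0.10471
α₁ = 1/(1 + 0.0081283 + 0.10471) = 1/1.1128 = 0.8986; α₂ = α₁·K2/[H⁺] = 0.09410
α₁ + 2α₂ = 1.0868
CA = 1.0868 × 2.36 = 2.56 mmol/kg

CA = 2.56 mmol/kg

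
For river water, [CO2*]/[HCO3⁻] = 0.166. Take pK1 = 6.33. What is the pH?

From K1 = [H⁺][HCO3⁻]/[CO2*]:  pH = pK1 − log₁₀([CO2*]/[HCO3⁻])
log₁₀(0.166) = -0.780
pH = 6.33 − (-0.780) = 7.11

pH = 7.11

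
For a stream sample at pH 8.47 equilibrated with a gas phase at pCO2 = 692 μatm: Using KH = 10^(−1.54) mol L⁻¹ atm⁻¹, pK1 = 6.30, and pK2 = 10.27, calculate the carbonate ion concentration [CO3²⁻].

[CO3²⁻] = 0.0468 mmol/L

[CO2*] = KH · pCO2 = 10^(−1.54) × 692×10^-6 = 1.996×10^-5 mol/L
α₀ = 1/(1 + K1/[H⁺] + K1K2/[H⁺]²) = 1/(1 + 10^+2.17 + 10^+0.37) = 0.006611
DIC = [CO2*]/α₀ = 1.996×10^-5 / 0.006611 = 3.019 mmol/L
[CO3²⁻] = α₂·DIC; α₂ = 0.01550, so [CO3²⁻] = 0.01550 × 3.019 = 0.0468 mmol/L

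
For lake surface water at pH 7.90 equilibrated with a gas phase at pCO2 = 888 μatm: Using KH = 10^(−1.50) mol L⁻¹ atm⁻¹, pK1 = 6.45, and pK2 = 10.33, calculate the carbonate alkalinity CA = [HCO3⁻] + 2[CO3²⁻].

[CO2*] = KH · pCO2 = 10^(−1.50) × 888×10^-6 = 2.808×10^-5 mol/L
α₀ = 1/(1 + K1/[H⁺] + K1K2/[H⁺]²) = 1/(1 + 10^+1.45 + 10^-0.98) = 0.03414
DIC = [CO2*]/α₀ = 2.808×10^-5 / 0.03414 = 0.8225 mmol/L
CA = (α₁ + 2α₂)·DIC = (0.9623 + 2×0.003575) × 0.8225 = 0.797 mmol/L

CA = 0.797 mmol/L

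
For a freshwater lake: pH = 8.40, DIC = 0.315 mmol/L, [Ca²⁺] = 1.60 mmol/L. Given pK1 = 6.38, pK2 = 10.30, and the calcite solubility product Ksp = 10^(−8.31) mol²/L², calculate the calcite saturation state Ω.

α₂ = 1 / (1 + [H⁺]/K2 + [H⁺]²/(K1K2)) = 1 / (1 + 10^+1.90 + 10^-0.12)
   = 1 / (1 + 79.433 + 0.75858) = 1/81.191 = 0.01232
[CO3²⁻] = α₂ × DIC = 0.01232 × 0.315 = 0.003880 mmol/L = 3.880 μmol/L
Ksp = 10^(−8.31) = 4.898×10^-9
Ω = [Ca²⁺][CO3²⁻]/Ksp = (1.60×10^-3)(3.880×10^-6) / 4.898×10^-9 = 1.27

Ω = 1.27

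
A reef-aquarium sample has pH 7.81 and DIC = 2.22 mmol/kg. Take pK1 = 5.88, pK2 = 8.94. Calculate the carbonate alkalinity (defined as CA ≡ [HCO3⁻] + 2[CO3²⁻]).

CA = 2.35 mmol/kg

CA = [HCO3⁻] + 2[CO3²⁻] = (α₁ + 2α₂)·DIC
At pH 7.81: [H⁺]/K1 = 10^-1.93 = 0.011749, K2/[H⁺] = 10^-1.13 = 0.074131
α₁ = 1/(1 + 0.011749 + 0.074131) = 1/1.0859 = 0.9209; α₂ = α₁·K2/[H⁺] = 0.06827
α₁ + 2α₂ = 1.0574
CA = 1.0574 × 2.22 = 2.35 mmol/kg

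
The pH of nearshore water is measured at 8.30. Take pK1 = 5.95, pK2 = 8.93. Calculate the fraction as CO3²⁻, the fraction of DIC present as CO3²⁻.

α₂ = 0.189

α₂ = 1 / (1 + [H⁺]/K2 + [H⁺]²/(K1K2)) = 1 / (1 + 10^+0.63 + 10^-1.72)
   = 1 / (1 + 4.2658 + 0.019055) = 1/5.2848 = 0.1892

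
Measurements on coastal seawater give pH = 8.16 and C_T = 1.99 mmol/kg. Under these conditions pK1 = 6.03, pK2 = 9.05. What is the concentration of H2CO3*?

[CO2*] = 13.0 μmol/kg

α₀ = 1 / (1 + K1/[H⁺] + K1K2/[H⁺]²) = 1 / (1 + 10^+2.13 + 10^+1.24)
   = 1 / (1 + 134.90 + 17.378) = 1/153.27 = 0.006524
[CO2*] = α₀ × DIC = 0.006524 × 1.99 = 0.0130 mmol/kg = 13.0 μmol/kg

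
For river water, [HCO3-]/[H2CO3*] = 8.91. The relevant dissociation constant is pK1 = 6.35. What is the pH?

From K1 = [H⁺][HCO3-]/[H2CO3*]:  pH = pK1 + log₁₀([HCO3-]/[H2CO3*])
log₁₀(8.91) = +0.950
pH = 6.35 + (+0.950) = 7.30

pH = 7.30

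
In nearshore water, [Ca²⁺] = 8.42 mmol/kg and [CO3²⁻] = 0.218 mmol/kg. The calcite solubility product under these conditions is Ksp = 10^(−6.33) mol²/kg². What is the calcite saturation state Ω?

Ksp = 10^(−6.33) = 4.677×10^-7
Ω = [Ca²⁺][CO3²⁻]/Ksp = (8.42×10^-3)(0.218×10^-3) / 4.677×10^-7 = 3.92

Ω = 3.92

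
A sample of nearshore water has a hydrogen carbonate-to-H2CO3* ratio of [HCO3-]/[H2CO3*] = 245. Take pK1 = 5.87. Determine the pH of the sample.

pH = 8.26

From K1 = [H⁺][HCO3-]/[H2CO3*]:  pH = pK1 + log₁₀([HCO3-]/[H2CO3*])
log₁₀(245) = +2.389
pH = 5.87 + (+2.389) = 8.26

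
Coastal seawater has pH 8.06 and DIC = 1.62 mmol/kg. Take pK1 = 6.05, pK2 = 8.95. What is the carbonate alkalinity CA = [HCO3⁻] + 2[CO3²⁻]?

CA = [HCO3⁻] + 2[CO3²⁻] = (α₁ + 2α₂)·DIC
At pH 8.06: [H⁺]/K1 = 10^-2.01 = 0.0097724, K2/[H⁺] = 10^-0.89 = 0.12882
α₁ = 1/(1 + 0.0097724 + 0.12882) = 1/1.1386 = 0.8783; α₂ = α₁·K2/[H⁺] = 0.1131
α₁ + 2α₂ = 1.1046
CA = 1.1046 × 1.62 = 1.79 mmol/kg

CA = 1.79 mmol/kg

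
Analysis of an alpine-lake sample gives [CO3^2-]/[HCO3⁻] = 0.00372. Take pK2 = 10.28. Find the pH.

From K2 = [H⁺][CO3^2-]/[HCO3⁻]:  pH = pK2 + log₁₀([CO3^2-]/[HCO3⁻])
log₁₀(0.00372) = -2.429
pH = 10.28 + (-2.429) = 7.85

pH = 7.85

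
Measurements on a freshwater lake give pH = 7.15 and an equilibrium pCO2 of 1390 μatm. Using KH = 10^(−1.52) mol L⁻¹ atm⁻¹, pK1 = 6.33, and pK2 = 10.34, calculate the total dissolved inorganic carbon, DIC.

[CO2*] = KH · pCO2 = 10^(−1.52) × 1390×10^-6 = 4.198×10^-5 mol/L
α₀ = 1/(1 + K1/[H⁺] + K1K2/[H⁺]²) = 1/(1 + 10^+0.82 + 10^-2.37) = 0.1314
DIC = [CO2*]/α₀ = 4.198×10^-5 / 0.1314 = 0.319 mmol/L

DIC = 0.319 mmol/L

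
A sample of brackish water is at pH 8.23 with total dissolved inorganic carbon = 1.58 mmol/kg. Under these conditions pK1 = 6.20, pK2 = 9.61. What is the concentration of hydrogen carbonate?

[HCO3⁻] = 1.50 mmol/kg

α₁ = 1 / (1 + [H⁺]/K1 + K2/[H⁺]) = 1 / (1 + 10^-2.03 + 10^-1.38)
   = 1 / (1 + 0.0093325 + 0.041687) = 1/1.0510 = 0.9515
[HCO3⁻] = α₁ × DIC = 0.9515 × 1.58 = 1.50 mmol/kg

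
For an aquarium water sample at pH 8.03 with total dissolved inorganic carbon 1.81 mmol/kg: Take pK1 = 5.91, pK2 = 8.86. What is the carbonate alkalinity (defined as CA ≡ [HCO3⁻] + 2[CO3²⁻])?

CA = 2.03 mmol/kg

CA = [HCO3⁻] + 2[CO3²⁻] = (α₁ + 2α₂)·DIC
At pH 8.03: [H⁺]/K1 = 10^-2.12 = 0.0075858, K2/[H⁺] = 10^-0.83 = 0.14791
α₁ = 1/(1 + 0.0075858 + 0.14791) = 1/1.1555 = 0.8654; α₂ = α₁·K2/[H⁺] = 0.1280
α₁ + 2α₂ = 1.1214
CA = 1.1214 × 1.81 = 2.03 mmol/kg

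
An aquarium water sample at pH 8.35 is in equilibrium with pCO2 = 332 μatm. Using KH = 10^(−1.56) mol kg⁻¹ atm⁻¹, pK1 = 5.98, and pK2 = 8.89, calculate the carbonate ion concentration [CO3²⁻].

[CO2*] = KH · pCO2 = 10^(−1.56) × 332×10^-6 = 9.144×10^-6 mol/kg
α₀ = 1/(1 + K1/[H⁺] + K1K2/[H⁺]²) = 1/(1 + 10^+2.37 + 10^+1.83) = 0.003300
DIC = [CO2*]/α₀ = 9.144×10^-6 / 0.003300 = 2.771 mmol/kg
[CO3²⁻] = α₂·DIC; α₂ = 0.2231, so [CO3²⁻] = 0.2231 × 2.771 = 0.618 mmol/kg

[CO3²⁻] = 0.618 mmol/kg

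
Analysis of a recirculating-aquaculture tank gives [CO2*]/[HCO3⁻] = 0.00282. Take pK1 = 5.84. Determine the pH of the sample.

From K1 = [H⁺][HCO3⁻]/[CO2*]:  pH = pK1 − log₁₀([CO2*]/[HCO3⁻])
log₁₀(0.00282) = -2.550
pH = 5.84 − (-2.550) = 8.39

pH = 8.39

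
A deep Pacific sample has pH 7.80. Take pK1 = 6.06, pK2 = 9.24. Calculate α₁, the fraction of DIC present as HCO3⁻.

α₁ = 0.948

α₁ = 1 / (1 + [H⁺]/K1 + K2/[H⁺]) = 1 / (1 + 10^-1.74 + 10^-1.44)
   = 1 / (1 + 0.018197 + 0.036308) = 1/1.0545 = 0.9483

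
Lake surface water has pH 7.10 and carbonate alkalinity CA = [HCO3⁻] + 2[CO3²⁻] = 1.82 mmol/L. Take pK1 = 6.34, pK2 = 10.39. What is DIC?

DIC = 2.14 mmol/L

CA = [HCO3⁻] + 2[CO3²⁻] = (α₁ + 2α₂)·DIC
At pH 7.10: [H⁺]/K1 = 10^-0.76 = 0.17378, K2/[H⁺] = 10^-3.29 = 0.00051286
α₁ = 1/(1 + 0.17378 + 0.00051286) = 1/1.1743 = 0.8516; α₂ = α₁·K2/[H⁺] = 0.0004367
α₁ + 2α₂ = 0.8524
DIC = CA / (α₁ + 2α₂) = 1.82 / 0.8524 = 2.14 mmol/L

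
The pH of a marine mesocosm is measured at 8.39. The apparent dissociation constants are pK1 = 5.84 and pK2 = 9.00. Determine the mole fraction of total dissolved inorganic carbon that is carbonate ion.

α₂ = 1 / (1 + [H⁺]/K2 + [H⁺]²/(K1K2)) = 1 / (1 + 10^+0.61 + 10^-1.94)
   = 1 / (1 + 4.0738 + 0.011482) = 1/5.0853 = 0.1966

α₂ = 0.197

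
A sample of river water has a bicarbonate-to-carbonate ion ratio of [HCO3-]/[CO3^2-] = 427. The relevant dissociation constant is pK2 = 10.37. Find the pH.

pH = 7.74

From K2 = [H⁺][CO3^2-]/[HCO3-]:  pH = pK2 − log₁₀([HCO3-]/[CO3^2-])
log₁₀(427) = +2.630
pH = 10.37 − (+2.630) = 7.74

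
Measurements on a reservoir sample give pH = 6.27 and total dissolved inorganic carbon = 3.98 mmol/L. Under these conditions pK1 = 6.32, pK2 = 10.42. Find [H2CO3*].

[CO2*] = 2.10 mmol/L

α₀ = 1 / (1 + K1/[H⁺] + K1K2/[H⁺]²) = 1 / (1 + 10^-0.05 + 10^-4.20)
   = 1 / (1 + 0.89125 + 6.3096×10^-5) = 1/1.8913 = 0.5287
[CO2*] = α₀ × DIC = 0.5287 × 3.98 = 2.10 mmol/L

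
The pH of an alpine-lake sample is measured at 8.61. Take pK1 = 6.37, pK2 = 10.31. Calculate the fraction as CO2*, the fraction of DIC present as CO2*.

α₀ = 1 / (1 + K1/[H⁺] + K1K2/[H⁺]²) = 1 / (1 + 10^+2.24 + 10^+0.54)
   = 1 / (1 + 173.78 + 3.4674) = 1/178.25 = 0.005610

α₀ = 0.00561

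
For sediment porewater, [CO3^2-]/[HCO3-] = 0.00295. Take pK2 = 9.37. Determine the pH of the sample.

From K2 = [H⁺][CO3^2-]/[HCO3-]:  pH = pK2 + log₁₀([CO3^2-]/[HCO3-])
log₁₀(0.00295) = -2.530
pH = 9.37 + (-2.530) = 6.84

pH = 6.84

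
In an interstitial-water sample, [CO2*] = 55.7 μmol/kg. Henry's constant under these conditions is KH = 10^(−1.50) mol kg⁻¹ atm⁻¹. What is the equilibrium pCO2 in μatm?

KH = 10^(−1.50) = 3.162×10^-2 mol kg⁻¹ atm⁻¹
pCO2 = [CO2*]/KH = 55.7×10^-6 / 3.162×10^-2 = 1.76×10^-3 atm = 1760 μatm

pCO2 = 1760 μatm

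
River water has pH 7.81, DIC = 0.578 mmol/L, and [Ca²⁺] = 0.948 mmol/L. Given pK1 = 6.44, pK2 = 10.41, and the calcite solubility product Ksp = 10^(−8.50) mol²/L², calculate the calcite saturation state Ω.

α₂ = 1 / (1 + [H⁺]/K2 + [H⁺]²/(K1K2)) = 1 / (1 + 10^+2.60 + 10^+1.23)
   = 1 / (1 + 398.11 + 16.982) = 1/416.09 = 0.002403
[CO3²⁻] = α₂ × DIC = 0.002403 × 0.578 = 0.001389 mmol/L = 1.389 μmol/L
Ksp = 10^(−8.50) = 3.162×10^-9
Ω = [Ca²⁺][CO3²⁻]/Ksp = (0.948×10^-3)(1.389×10^-6) / 3.162×10^-9 = 0.416

Ω = 0.416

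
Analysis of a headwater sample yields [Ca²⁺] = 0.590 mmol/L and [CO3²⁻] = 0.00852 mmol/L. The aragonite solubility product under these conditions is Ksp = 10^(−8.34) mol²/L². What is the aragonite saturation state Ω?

Ksp = 10^(−8.34) = 4.571×10^-9
Ω = [Ca²⁺][CO3²⁻]/Ksp = (0.590×10^-3)(0.00852×10^-3) / 4.571×10^-9 = 1.10

Ω = 1.10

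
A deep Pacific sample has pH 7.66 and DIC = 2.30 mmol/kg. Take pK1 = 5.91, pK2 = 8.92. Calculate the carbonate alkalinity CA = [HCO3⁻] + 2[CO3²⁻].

CA = [HCO3⁻] + 2[CO3²⁻] = (α₁ + 2α₂)·DIC
At pH 7.66: [H⁺]/K1 = 10^-1.75 = 0.017783, K2/[H⁺] = 10^-1.26 = 0.054954
α₁ = 1/(1 + 0.017783 + 0.054954) = 1/1.0727 = 0.9322; α₂ = α₁·K2/[H⁺] = 0.05123
α₁ + 2α₂ = 1.0347
CA = 1.0347 × 2.30 = 2.38 mmol/kg

CA = 2.38 mmol/kg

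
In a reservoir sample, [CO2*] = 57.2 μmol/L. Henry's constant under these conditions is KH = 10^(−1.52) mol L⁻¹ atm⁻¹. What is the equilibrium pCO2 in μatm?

pCO2 = 1890 μatm

KH = 10^(−1.52) = 3.020×10^-2 mol L⁻¹ atm⁻¹
pCO2 = [CO2*]/KH = 57.2×10^-6 / 3.020×10^-2 = 1.89×10^-3 atm = 1890 μatm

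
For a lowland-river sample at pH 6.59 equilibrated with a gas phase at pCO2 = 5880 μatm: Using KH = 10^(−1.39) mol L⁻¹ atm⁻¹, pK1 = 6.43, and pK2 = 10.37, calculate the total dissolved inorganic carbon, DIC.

[CO2*] = KH · pCO2 = 10^(−1.39) × 5880×10^-6 = 2.395×10^-4 mol/L
α₀ = 1/(1 + K1/[H⁺] + K1K2/[H⁺]²) = 1/(1 + 10^+0.16 + 10^-3.62) = 0.4089
DIC = [CO2*]/α₀ = 2.395×10^-4 / 0.4089 = 0.586 mmol/L

DIC = 0.586 mmol/L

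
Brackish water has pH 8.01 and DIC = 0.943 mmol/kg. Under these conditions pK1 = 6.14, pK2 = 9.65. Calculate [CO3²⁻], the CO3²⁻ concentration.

[CO3²⁻] = 0.0208 mmol/kg

α₂ = 1 / (1 + [H⁺]/K2 + [H⁺]²/(K1K2)) = 1 / (1 + 10^+1.64 + 10^-0.23)
   = 1 / (1 + 43.652 + 0.58884) = 1/45.240 = 0.02210
[CO3²⁻] = α₂ × DIC = 0.02210 × 0.943 = 0.0208 mmol/kg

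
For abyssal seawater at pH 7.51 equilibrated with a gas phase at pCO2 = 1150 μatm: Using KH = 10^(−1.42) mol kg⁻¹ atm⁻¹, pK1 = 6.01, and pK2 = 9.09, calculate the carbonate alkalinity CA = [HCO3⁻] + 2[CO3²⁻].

[CO2*] = KH · pCO2 = 10^(−1.42) × 1150×10^-6 = 4.372×10^-5 mol/kg
α₀ = 1/(1 + K1/[H⁺] + K1K2/[H⁺]²) = 1/(1 + 10^+1.50 + 10^-0.08) = 0.02989
DIC = [CO2*]/α₀ = 4.372×10^-5 / 0.02989 = 1.463 mmol/kg
CA = (α₁ + 2α₂)·DIC = (0.9452 + 2×0.02486) × 1.463 = 1.46 mmol/kg

CA = 1.46 mmol/kg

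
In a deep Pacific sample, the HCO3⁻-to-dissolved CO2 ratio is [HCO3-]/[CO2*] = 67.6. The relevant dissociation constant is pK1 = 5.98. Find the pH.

From K1 = [H⁺][HCO3-]/[CO2*]:  pH = pK1 + log₁₀([HCO3-]/[CO2*])
log₁₀(67.6) = +1.830
pH = 5.98 + (+1.830) = 7.81

pH = 7.81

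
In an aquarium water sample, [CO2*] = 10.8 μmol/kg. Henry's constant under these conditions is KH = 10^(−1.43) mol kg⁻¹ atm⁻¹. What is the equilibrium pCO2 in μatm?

pCO2 = 291 μatm

KH = 10^(−1.43) = 3.715×10^-2 mol kg⁻¹ atm⁻¹
pCO2 = [CO2*]/KH = 10.8×10^-6 / 3.715×10^-2 = 2.91×10^-4 atm = 291 μatm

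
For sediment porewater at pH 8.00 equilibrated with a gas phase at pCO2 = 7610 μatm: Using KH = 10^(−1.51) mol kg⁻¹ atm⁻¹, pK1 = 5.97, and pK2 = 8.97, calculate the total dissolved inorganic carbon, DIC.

DIC = 28.1 mmol/kg

[CO2*] = KH · pCO2 = 10^(−1.51) × 7610×10^-6 = 2.352×10^-4 mol/kg
α₀ = 1/(1 + K1/[H⁺] + K1K2/[H⁺]²) = 1/(1 + 10^+2.03 + 10^+1.06) = 0.008359
DIC = [CO2*]/α₀ = 2.352×10^-4 / 0.008359 = 28.1 mmol/kg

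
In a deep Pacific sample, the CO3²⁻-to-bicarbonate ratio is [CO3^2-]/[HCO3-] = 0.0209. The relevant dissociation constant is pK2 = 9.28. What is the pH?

pH = 7.60

From K2 = [H⁺][CO3^2-]/[HCO3-]:  pH = pK2 + log₁₀([CO3^2-]/[HCO3-])
log₁₀(0.0209) = -1.680
pH = 9.28 + (-1.680) = 7.60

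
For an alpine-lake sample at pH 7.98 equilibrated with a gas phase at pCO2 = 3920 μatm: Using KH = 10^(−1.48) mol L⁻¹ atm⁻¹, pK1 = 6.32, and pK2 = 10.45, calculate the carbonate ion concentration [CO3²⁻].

[CO2*] = KH · pCO2 = 10^(−1.48) × 3920×10^-6 = 1.298×10^-4 mol/L
α₀ = 1/(1 + K1/[H⁺] + K1K2/[H⁺]²) = 1/(1 + 10^+1.66 + 10^-0.81) = 0.02134
DIC = [CO2*]/α₀ = 1.298×10^-4 / 0.02134 = 6.083 mmol/L
[CO3²⁻] = α₂·DIC; α₂ = 0.003305, so [CO3²⁻] = 0.003305 × 6.083 = 0.0201 mmol/L

[CO3²⁻] = 0.0201 mmol/L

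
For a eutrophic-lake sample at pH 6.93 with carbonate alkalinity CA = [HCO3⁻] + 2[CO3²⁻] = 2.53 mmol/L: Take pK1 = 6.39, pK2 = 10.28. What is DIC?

CA = [HCO3⁻] + 2[CO3²⁻] = (α₁ + 2α₂)·DIC
At pH 6.93: [H⁺]/K1 = 10^-0.54 = 0.28840, K2/[H⁺] = 10^-3.35 = 0.00044668
α₁ = 1/(1 + 0.28840 + 0.00044668) = 1/1.2888 = 0.7759; α₂ = α₁·K2/[H⁺] = 0.0003466
α₁ + 2α₂ = 0.7766
DIC = CA / (α₁ + 2α₂) = 2.53 / 0.7766 = 3.26 mmol/L

DIC = 3.26 mmol/L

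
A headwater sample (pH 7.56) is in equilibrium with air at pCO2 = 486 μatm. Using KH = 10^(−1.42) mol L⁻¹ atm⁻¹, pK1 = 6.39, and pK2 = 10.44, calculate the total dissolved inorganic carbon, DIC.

DIC = 0.292 mmol/L

[CO2*] = KH · pCO2 = 10^(−1.42) × 486×10^-6 = 1.848×10^-5 mol/L
α₀ = 1/(1 + K1/[H⁺] + K1K2/[H⁺]²) = 1/(1 + 10^+1.17 + 10^-1.71) = 0.06325
DIC = [CO2*]/α₀ = 1.848×10^-5 / 0.06325 = 0.292 mmol/L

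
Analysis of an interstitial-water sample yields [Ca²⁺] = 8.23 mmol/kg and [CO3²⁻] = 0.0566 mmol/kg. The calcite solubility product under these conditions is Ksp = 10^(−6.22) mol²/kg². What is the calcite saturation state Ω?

Ksp = 10^(−6.22) = 6.026×10^-7
Ω = [Ca²⁺][CO3²⁻]/Ksp = (8.23×10^-3)(0.0566×10^-3) / 6.026×10^-7 = 0.773

Ω = 0.773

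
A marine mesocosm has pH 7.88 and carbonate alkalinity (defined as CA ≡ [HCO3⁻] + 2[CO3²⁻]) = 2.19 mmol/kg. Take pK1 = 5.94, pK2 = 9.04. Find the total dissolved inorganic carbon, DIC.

DIC = 2.08 mmol/kg

CA = [HCO3⁻] + 2[CO3²⁻] = (α₁ + 2α₂)·DIC
At pH 7.88: [H⁺]/K1 = 10^-1.94 = 0.011482, K2/[H⁺] = 10^-1.16 = 0.069183
α₁ = 1/(1 + 0.011482 + 0.069183) = 1/1.0807 = 0.9254; α₂ = α₁·K2/[H⁺] = 0.06402
α₁ + 2α₂ = 1.0534
DIC = CA / (α₁ + 2α₂) = 2.19 / 1.0534 = 2.08 mmol/kg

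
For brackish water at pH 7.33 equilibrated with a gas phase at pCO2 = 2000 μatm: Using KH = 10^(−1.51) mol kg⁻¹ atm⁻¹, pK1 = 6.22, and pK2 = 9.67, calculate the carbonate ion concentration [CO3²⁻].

[CO3²⁻] = 3.64 μmol/kg

[CO2*] = KH · pCO2 = 10^(−1.51) × 2000×10^-6 = 6.181×10^-5 mol/kg
α₀ = 1/(1 + K1/[H⁺] + K1K2/[H⁺]²) = 1/(1 + 10^+1.11 + 10^-1.23) = 0.07173
DIC = [CO2*]/α₀ = 6.181×10^-5 / 0.07173 = 0.8617 mmol/kg
[CO3²⁻] = α₂·DIC; α₂ = 0.004224, so [CO3²⁻] = 0.004224 × 0.8617 = 0.00364 mmol/kg = 3.64 μmol/kg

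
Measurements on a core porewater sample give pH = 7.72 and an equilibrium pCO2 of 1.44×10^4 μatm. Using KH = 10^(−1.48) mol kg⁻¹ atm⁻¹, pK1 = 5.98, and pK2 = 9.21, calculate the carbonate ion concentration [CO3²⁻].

[CO2*] = KH · pCO2 = 10^(−1.48) × 1.44×10^4×10^-6 = 4.768×10^-4 mol/kg
α₀ = 1/(1 + K1/[H⁺] + K1K2/[H⁺]²) = 1/(1 + 10^+1.74 + 10^+0.25) = 0.01732
DIC = [CO2*]/α₀ = 4.768×10^-4 / 0.01732 = 27.53 mmol/kg
[CO3²⁻] = α₂·DIC; α₂ = 0.03080, so [CO3²⁻] = 0.03080 × 27.53 = 0.848 mmol/kg

[CO3²⁻] = 0.848 mmol/kg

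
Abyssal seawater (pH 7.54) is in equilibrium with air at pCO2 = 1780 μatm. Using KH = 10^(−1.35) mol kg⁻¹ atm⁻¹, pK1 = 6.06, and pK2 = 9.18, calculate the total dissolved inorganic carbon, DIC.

[CO2*] = KH · pCO2 = 10^(−1.35) × 1780×10^-6 = 7.951×10^-5 mol/kg
α₀ = 1/(1 + K1/[H⁺] + K1K2/[H⁺]²) = 1/(1 + 10^+1.48 + 10^-0.16) = 0.03136
DIC = [CO2*]/α₀ = 7.951×10^-5 / 0.03136 = 2.54 mmol/kg

DIC = 2.54 mmol/kg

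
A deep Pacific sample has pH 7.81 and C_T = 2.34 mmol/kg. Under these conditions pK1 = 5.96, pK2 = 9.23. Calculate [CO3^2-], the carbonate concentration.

[CO3²⁻] = 0.0846 mmol/kg

α₂ = 1 / (1 + [H⁺]/K2 + [H⁺]²/(K1K2)) = 1 / (1 + 10^+1.42 + 10^-0.43)
   = 1 / (1 + 26.303 + 0.37154) = 1/27.674 = 0.03613
[CO3²⁻] = α₂ × DIC = 0.03613 × 2.34 = 0.0846 mmol/kg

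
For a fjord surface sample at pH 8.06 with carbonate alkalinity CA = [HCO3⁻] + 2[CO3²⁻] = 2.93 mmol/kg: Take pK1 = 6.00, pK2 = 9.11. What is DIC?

CA = [HCO3⁻] + 2[CO3²⁻] = (α₁ + 2α₂)·DIC
At pH 8.06: [H⁺]/K1 = 10^-2.06 = 0.0087096, K2/[H⁺] = 10^-1.05 = 0.089125
α₁ = 1/(1 + 0.0087096 + 0.089125) = 1/1.0978 = 0.9109; α₂ = α₁·K2/[H⁺] = 0.08118
α₁ + 2α₂ = 1.0732
DIC = CA / (α₁ + 2α₂) = 2.93 / 1.0732 = 2.73 mmol/kg

DIC = 2.73 mmol/kg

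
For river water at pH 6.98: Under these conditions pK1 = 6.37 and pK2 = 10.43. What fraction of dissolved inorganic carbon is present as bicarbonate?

α₁ = 0.803

α₁ = 1 / (1 + [H⁺]/K1 + K2/[H⁺]) = 1 / (1 + 10^-0.61 + 10^-3.45)
   = 1 / (1 + 0.24547 + 0.00035481) = 1/1.2458 = 0.8027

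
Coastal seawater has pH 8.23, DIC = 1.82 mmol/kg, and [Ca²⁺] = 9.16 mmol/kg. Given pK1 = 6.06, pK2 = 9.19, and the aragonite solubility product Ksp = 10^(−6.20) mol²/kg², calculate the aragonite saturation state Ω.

Ω = 2.60

α₂ = 1 / (1 + [H⁺]/K2 + [H⁺]²/(K1K2)) = 1 / (1 + 10^+0.96 + 10^-1.21)
   = 1 / (1 + 9.1201 + 0.061660) = 1/10.182 = 0.09821
[CO3²⁻] = α₂ × DIC = 0.09821 × 1.82 = 0.1788 mmol/kg
Ksp = 10^(−6.20) = 6.310×10^-7
Ω = [Ca²⁺][CO3²⁻]/Ksp = (9.16×10^-3)(1.788×10^-4) / 6.310×10^-7 = 2.60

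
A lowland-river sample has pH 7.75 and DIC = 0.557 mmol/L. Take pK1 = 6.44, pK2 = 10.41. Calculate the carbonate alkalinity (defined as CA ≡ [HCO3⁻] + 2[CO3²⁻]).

CA = [HCO3⁻] + 2[CO3²⁻] = (α₁ + 2α₂)·DIC
At pH 7.75: [H⁺]/K1 = 10^-1.31 = 0.048978, K2/[H⁺] = 10^-2.66 = 0.0021878
α₁ = 1/(1 + 0.048978 + 0.0021878) = 1/1.0512 = 0.9513; α₂ = α₁·K2/[H⁺] = 0.002081
α₁ + 2α₂ = 0.9555
CA = 0.9555 × 0.557 = 0.532 mmol/L

CA = 0.532 mmol/L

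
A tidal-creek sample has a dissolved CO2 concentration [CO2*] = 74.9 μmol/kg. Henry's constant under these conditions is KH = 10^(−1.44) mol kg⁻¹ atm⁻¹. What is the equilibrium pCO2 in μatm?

pCO2 = 2060 μatm

KH = 10^(−1.44) = 3.631×10^-2 mol kg⁻¹ atm⁻¹
pCO2 = [CO2*]/KH = 74.9×10^-6 / 3.631×10^-2 = 2.06×10^-3 atm = 2060 μatm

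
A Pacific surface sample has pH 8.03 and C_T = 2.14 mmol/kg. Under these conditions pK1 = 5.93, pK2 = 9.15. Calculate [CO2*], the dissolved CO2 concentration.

[CO2*] = 15.7 μmol/kg

α₀ = 1 / (1 + K1/[H⁺] + K1K2/[H⁺]²) = 1 / (1 + 10^+2.10 + 10^+0.98)
   = 1 / (1 + 125.89 + 9.5499) = 1/136.44 = 0.007329
[CO2*] = α₀ × DIC = 0.007329 × 2.14 = 0.0157 mmol/kg = 15.7 μmol/kg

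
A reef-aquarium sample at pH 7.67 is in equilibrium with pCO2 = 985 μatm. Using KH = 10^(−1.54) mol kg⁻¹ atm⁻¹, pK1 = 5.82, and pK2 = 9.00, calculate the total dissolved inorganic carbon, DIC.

[CO2*] = KH · pCO2 = 10^(−1.54) × 985×10^-6 = 2.841×10^-5 mol/kg
α₀ = 1/(1 + K1/[H⁺] + K1K2/[H⁺]²) = 1/(1 + 10^+1.85 + 10^+0.52) = 0.01331
DIC = [CO2*]/α₀ = 2.841×10^-5 / 0.01331 = 2.13 mmol/kg

DIC = 2.13 mmol/kg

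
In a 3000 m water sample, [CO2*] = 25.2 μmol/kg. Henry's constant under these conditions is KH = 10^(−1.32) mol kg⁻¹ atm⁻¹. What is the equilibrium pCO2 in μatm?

KH = 10^(−1.32) = 4.786×10^-2 mol kg⁻¹ atm⁻¹
pCO2 = [CO2*]/KH = 25.2×10^-6 / 4.786×10^-2 = 5.27×10^-4 atm = 527 μatm

pCO2 = 527 μatm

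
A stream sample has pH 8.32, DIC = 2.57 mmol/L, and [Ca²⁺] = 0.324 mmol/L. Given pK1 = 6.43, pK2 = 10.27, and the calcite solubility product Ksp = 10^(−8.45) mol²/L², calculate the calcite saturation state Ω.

Ω = 2.57

α₂ = 1 / (1 + [H⁺]/K2 + [H⁺]²/(K1K2)) = 1 / (1 + 10^+1.95 + 10^+0.06)
   = 1 / (1 + 89.125 + 1.1482) = 1/91.273 = 0.01096
[CO3²⁻] = α₂ × DIC = 0.01096 × 2.57 = 0.02816 mmol/L
Ksp = 10^(−8.45) = 3.548×10^-9
Ω = [Ca²⁺][CO3²⁻]/Ksp = (0.324×10^-3)(2.816×10^-5) / 3.548×10^-9 = 2.57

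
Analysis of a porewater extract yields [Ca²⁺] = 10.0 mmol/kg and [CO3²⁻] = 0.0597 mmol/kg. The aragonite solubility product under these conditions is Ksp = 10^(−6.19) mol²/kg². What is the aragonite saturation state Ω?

Ksp = 10^(−6.19) = 6.457×10^-7
Ω = [Ca²⁺][CO3²⁻]/Ksp = (10.0×10^-3)(0.0597×10^-3) / 6.457×10^-7 = 0.925

Ω = 0.925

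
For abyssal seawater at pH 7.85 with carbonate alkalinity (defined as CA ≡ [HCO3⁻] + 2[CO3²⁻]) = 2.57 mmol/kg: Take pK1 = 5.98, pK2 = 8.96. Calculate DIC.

DIC = 2.43 mmol/kg

CA = [HCO3⁻] + 2[CO3²⁻] = (α₁ + 2α₂)·DIC
At pH 7.85: [H⁺]/K1 = 10^-1.87 = 0.013490, K2/[H⁺] = 10^-1.11 = 0.077625
α₁ = 1/(1 + 0.013490 + 0.077625) = 1/1.0911 = 0.9165; α₂ = α₁·K2/[H⁺] = 0.07114
α₁ + 2α₂ = 1.0588
DIC = CA / (α₁ + 2α₂) = 2.57 / 1.0588 = 2.43 mmol/kg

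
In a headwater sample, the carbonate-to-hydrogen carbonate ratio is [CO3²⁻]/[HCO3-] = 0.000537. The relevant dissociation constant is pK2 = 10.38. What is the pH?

From K2 = [H⁺][CO3²⁻]/[HCO3-]:  pH = pK2 + log₁₀([CO3²⁻]/[HCO3-])
log₁₀(0.000537) = -3.270
pH = 10.38 + (-3.270) = 7.11

pH = 7.11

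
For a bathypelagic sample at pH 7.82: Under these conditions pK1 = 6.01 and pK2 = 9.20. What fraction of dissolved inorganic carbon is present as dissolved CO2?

α₀ = 1 / (1 + K1/[H⁺] + K1K2/[H⁺]²) = 1 / (1 + 10^+1.81 + 10^+0.43)
   = 1 / (1 + 64.565 + 2.6915) = 1/68.257 = 0.01465

α₀ = 0.0147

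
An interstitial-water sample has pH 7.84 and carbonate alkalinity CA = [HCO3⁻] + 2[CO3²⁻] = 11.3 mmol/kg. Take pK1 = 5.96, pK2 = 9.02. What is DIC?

CA = [HCO3⁻] + 2[CO3²⁻] = (α₁ + 2α₂)·DIC
At pH 7.84: [H⁺]/K1 = 10^-1.88 = 0.013183, K2/[H⁺] = 10^-1.18 = 0.066069
α₁ = 1/(1 + 0.013183 + 0.066069) = 1/1.0793 = 0.9266; α₂ = α₁·K2/[H⁺] = 0.06122
α₁ + 2α₂ = 1.0490
DIC = CA / (α₁ + 2α₂) = 11.3 / 1.0490 = 10.8 mmol/kg

DIC = 10.8 mmol/kg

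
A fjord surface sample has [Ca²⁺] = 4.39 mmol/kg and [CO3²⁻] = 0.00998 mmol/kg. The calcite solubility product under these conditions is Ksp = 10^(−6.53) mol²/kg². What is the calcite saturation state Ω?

Ksp = 10^(−6.53) = 2.951×10^-7
Ω = [Ca²⁺][CO3²⁻]/Ksp = (4.39×10^-3)(0.00998×10^-3) / 2.951×10^-7 = 0.148

Ω = 0.148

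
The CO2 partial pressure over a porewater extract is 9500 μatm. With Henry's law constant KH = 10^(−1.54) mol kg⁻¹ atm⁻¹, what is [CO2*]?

[CO2*] = 274 μmol/kg

KH = 10^(−1.54) = 2.884×10^-2 mol kg⁻¹ atm⁻¹
[CO2*] = KH · pCO2 = 2.884×10^-2 × 9500×10^-6 atm = 2.74×10^-4 mol/kg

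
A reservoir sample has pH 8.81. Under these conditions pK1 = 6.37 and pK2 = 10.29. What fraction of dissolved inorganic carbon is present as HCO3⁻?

α₁ = 0.965

α₁ = 1 / (1 + [H⁺]/K1 + K2/[H⁺]) = 1 / (1 + 10^-2.44 + 10^-1.48)
   = 1 / (1 + 0.0036308 + 0.033113) = 1/1.0367 = 0.9646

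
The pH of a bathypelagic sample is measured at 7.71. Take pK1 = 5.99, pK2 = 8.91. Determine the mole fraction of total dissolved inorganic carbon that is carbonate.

α₂ = 1 / (1 + [H⁺]/K2 + [H⁺]²/(K1K2)) = 1 / (1 + 10^+1.20 + 10^-0.52)
   = 1 / (1 + 15.849 + 0.30200) = 1/17.151 = 0.05831

α₂ = 0.0583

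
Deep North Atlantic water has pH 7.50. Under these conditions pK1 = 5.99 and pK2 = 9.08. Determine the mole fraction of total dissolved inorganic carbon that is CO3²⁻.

α₂ = 1 / (1 + [H⁺]/K2 + [H⁺]²/(K1K2)) = 1 / (1 + 10^+1.58 + 10^+0.07)
   = 1 / (1 + 38.019 + 1.1749) = 1/40.194 = 0.02488

α₂ = 0.0249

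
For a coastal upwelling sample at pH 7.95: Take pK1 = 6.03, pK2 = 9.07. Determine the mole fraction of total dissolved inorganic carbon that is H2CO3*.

α₀ = 1 / (1 + K1/[H⁺] + K1K2/[H⁺]²) = 1 / (1 + 10^+1.92 + 10^+0.80)
   = 1 / (1 + 83.176 + 6.3096) = 1/90.486 = 0.01105

α₀ = 0.0111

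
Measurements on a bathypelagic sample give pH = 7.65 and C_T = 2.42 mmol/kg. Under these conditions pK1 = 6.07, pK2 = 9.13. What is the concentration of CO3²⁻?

α₂ = 1 / (1 + [H⁺]/K2 + [H⁺]²/(K1K2)) = 1 / (1 + 10^+1.48 + 10^-0.10)
   = 1 / (1 + 30.200 + 0.79433) = 1/31.994 = 0.03126
[CO3²⁻] = α₂ × DIC = 0.03126 × 2.42 = 0.0756 mmol/kg

[CO3²⁻] = 0.0756 mmol/kg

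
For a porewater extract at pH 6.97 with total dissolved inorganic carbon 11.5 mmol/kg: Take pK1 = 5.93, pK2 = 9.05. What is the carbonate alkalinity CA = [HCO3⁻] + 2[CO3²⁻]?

CA = 10.6 mmol/kg

CA = [HCO3⁻] + 2[CO3²⁻] = (α₁ + 2α₂)·DIC
At pH 6.97: [H⁺]/K1 = 10^-1.04 = 0.091201, K2/[H⁺] = 10^-2.08 = 0.0083176
α₁ = 1/(1 + 0.091201 + 0.0083176) = 1/1.0995 = 0.9095; α₂ = α₁·K2/[H⁺] = 0.007565
α₁ + 2α₂ = 0.9246
CA = 0.9246 × 11.5 = 10.6 mmol/kg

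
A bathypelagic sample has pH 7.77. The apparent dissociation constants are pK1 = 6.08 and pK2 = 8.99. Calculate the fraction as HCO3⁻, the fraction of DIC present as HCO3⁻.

α₁ = 0.925

α₁ = 1 / (1 + [H⁺]/K1 + K2/[H⁺]) = 1 / (1 + 10^-1.69 + 10^-1.22)
   = 1 / (1 + 0.020417 + 0.060256) = 1/1.0807 = 0.9253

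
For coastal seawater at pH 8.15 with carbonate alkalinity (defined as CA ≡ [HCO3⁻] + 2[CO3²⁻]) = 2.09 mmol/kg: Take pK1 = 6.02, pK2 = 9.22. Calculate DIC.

DIC = 1.95 mmol/kg

CA = [HCO3⁻] + 2[CO3²⁻] = (α₁ + 2α₂)·DIC
At pH 8.15: [H⁺]/K1 = 10^-2.13 = 0.0074131, K2/[H⁺] = 10^-1.07 = 0.085114
α₁ = 1/(1 + 0.0074131 + 0.085114) = 1/1.0925 = 0.9153; α₂ = α₁·K2/[H⁺] = 0.07791
α₁ + 2α₂ = 1.0711
DIC = CA / (α₁ + 2α₂) = 2.09 / 1.0711 = 1.95 mmol/kg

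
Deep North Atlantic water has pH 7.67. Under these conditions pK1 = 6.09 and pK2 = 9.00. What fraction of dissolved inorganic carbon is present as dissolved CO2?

α₀ = 0.0245

α₀ = 1 / (1 + K1/[H⁺] + K1K2/[H⁺]²) = 1 / (1 + 10^+1.58 + 10^+0.25)
   = 1 / (1 + 38.019 + 1.7783) = 1/40.797 = 0.02451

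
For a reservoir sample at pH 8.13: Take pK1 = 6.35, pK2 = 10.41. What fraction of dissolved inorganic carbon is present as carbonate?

α₂ = 1 / (1 + [H⁺]/K2 + [H⁺]²/(K1K2)) = 1 / (1 + 10^+2.28 + 10^+0.50)
   = 1 / (1 + 190.55 + 3.1623) = 1/194.71 = 0.005136

α₂ = 0.00514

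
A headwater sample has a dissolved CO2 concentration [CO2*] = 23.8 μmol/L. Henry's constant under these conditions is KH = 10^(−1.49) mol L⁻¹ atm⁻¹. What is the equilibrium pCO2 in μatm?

KH = 10^(−1.49) = 3.236×10^-2 mol L⁻¹ atm⁻¹
pCO2 = [CO2*]/KH = 23.8×10^-6 / 3.236×10^-2 = 7.35×10^-4 atm = 735 μatm

pCO2 = 735 μatm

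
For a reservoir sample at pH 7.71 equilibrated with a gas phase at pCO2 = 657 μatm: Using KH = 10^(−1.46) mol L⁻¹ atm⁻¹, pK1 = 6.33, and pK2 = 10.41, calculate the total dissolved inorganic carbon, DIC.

[CO2*] = KH · pCO2 = 10^(−1.46) × 657×10^-6 = 2.278×10^-5 mol/L
α₀ = 1/(1 + K1/[H⁺] + K1K2/[H⁺]²) = 1/(1 + 10^+1.38 + 10^-1.32) = 0.03994
DIC = [CO2*]/α₀ = 2.278×10^-5 / 0.03994 = 0.570 mmol/L

DIC = 0.570 mmol/L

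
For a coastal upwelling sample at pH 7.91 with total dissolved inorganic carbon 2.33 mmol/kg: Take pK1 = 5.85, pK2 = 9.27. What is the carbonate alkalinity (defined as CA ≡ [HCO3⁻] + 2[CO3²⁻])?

CA = 2.41 mmol/kg

CA = [HCO3⁻] + 2[CO3²⁻] = (α₁ + 2α₂)·DIC
At pH 7.91: [H⁺]/K1 = 10^-2.06 = 0.0087096, K2/[H⁺] = 10^-1.36 = 0.043652
α₁ = 1/(1 + 0.0087096 + 0.043652) = 1/1.0524 = 0.9502; α₂ = α₁·K2/[H⁺] = 0.04148
α₁ + 2α₂ = 1.0332
CA = 1.0332 × 2.33 = 2.41 mmol/kg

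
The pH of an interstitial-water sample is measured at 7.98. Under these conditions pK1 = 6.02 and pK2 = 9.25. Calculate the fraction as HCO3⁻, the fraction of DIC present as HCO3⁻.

α₁ = 1 / (1 + [H⁺]/K1 + K2/[H⁺]) = 1 / (1 + 10^-1.96 + 10^-1.27)
   = 1 / (1 + 0.010965 + 0.053703) = 1/1.0647 = 0.9393

α₁ = 0.939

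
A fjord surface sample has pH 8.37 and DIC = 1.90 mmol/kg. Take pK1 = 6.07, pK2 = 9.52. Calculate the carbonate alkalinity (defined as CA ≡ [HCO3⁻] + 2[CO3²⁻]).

CA = [HCO3⁻] + 2[CO3²⁻] = (α₁ + 2α₂)·DIC
At pH 8.37: [H⁺]/K1 = 10^-2.30 = 0.0050119, K2/[H⁺] = 10^-1.15 = 0.070795
α₁ = 1/(1 + 0.0050119 + 0.070795) = 1/1.0758 = 0.9295; α₂ = α₁·K2/[H⁺] = 0.06581
α₁ + 2α₂ = 1.0611
CA = 1.0611 × 1.90 = 2.02 mmol/kg

CA = 2.02 mmol/kg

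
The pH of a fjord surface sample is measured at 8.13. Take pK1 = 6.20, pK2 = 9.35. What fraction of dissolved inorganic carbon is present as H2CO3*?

α₀ = 1 / (1 + K1/[H⁺] + K1K2/[H⁺]²) = 1 / (1 + 10^+1.93 + 10^+0.71)
   = 1 / (1 + 85.114 + 5.1286) = 1/91.242 = 0.01096

α₀ = 0.0110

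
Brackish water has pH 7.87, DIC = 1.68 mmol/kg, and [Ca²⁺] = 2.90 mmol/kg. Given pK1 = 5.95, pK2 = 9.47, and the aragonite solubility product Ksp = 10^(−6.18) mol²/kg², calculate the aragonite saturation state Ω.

Ω = 0.179

α₂ = 1 / (1 + [H⁺]/K2 + [H⁺]²/(K1K2)) = 1 / (1 + 10^+1.60 + 10^-0.32)
   = 1 / (1 + 39.811 + 0.47863) = 1/41.289 = 0.02422
[CO3²⁻] = α₂ × DIC = 0.02422 × 1.68 = 0.04069 mmol/kg
Ksp = 10^(−6.18) = 6.607×10^-7
Ω = [Ca²⁺][CO3²⁻]/Ksp = (2.90×10^-3)(4.069×10^-5) / 6.607×10^-7 = 0.179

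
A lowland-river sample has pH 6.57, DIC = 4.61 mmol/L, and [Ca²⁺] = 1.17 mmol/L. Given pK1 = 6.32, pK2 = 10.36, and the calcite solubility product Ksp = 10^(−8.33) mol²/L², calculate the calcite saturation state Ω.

α₂ = 1 / (1 + [H⁺]/K2 + [H⁺]²/(K1K2)) = 1 / (1 + 10^+3.79 + 10^+3.54)
   = 1 / (1 + 6166.0 + 3467.4) = 1/9634.3 = 0.0001038
[CO3²⁻] = α₂ × DIC = 0.0001038 × 4.61 = 0.0004785 mmol/L = 0.4785 μmol/L
Ksp = 10^(−8.33) = 4.677×10^-9
Ω = [Ca²⁺][CO3²⁻]/Ksp = (1.17×10^-3)(4.785×10^-7) / 4.677×10^-9 = 0.120

Ω = 0.120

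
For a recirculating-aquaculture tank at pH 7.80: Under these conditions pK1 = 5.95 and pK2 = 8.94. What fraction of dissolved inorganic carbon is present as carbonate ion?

α₂ = 0.0667

α₂ = 1 / (1 + [H⁺]/K2 + [H⁺]²/(K1K2)) = 1 / (1 + 10^+1.14 + 10^-0.71)
   = 1 / (1 + 13.804 + 0.19498) = 1/14.999 = 0.06667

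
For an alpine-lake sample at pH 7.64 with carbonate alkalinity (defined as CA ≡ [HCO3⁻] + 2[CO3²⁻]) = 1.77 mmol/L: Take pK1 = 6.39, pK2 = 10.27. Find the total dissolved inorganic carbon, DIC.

DIC = 1.86 mmol/L

CA = [HCO3⁻] + 2[CO3²⁻] = (α₁ + 2α₂)·DIC
At pH 7.64: [H⁺]/K1 = 10^-1.25 = 0.056234, K2/[H⁺] = 10^-2.63 = 0.0023442
α₁ = 1/(1 + 0.056234 + 0.0023442) = 1/1.0586 = 0.9447; α₂ = α₁·K2/[H⁺] = 0.002215
α₁ + 2α₂ = 0.9491
DIC = CA / (α₁ + 2α₂) = 1.77 / 0.9491 = 1.86 mmol/L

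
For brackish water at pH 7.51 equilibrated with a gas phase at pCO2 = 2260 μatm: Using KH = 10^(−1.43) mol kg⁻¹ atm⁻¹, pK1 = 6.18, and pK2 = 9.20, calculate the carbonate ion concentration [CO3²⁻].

[CO2*] = KH · pCO2 = 10^(−1.43) × 2260×10^-6 = 8.397×10^-5 mol/kg
α₀ = 1/(1 + K1/[H⁺] + K1K2/[H⁺]²) = 1/(1 + 10^+1.33 + 10^-0.36) = 0.04383
DIC = [CO2*]/α₀ = 8.397×10^-5 / 0.04383 = 1.916 mmol/kg
[CO3²⁻] = α₂·DIC; α₂ = 0.01913, so [CO3²⁻] = 0.01913 × 1.916 = 0.0367 mmol/kg

[CO3²⁻] = 0.0367 mmol/kg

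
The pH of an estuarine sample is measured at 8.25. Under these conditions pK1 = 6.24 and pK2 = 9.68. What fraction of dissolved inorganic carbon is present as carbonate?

α₂ = 1 / (1 + [H⁺]/K2 + [H⁺]²/(K1K2)) = 1 / (1 + 10^+1.43 + 10^-0.58)
   = 1 / (1 + 26.915 + 0.26303) = 1/28.178 = 0.03549

α₂ = 0.0355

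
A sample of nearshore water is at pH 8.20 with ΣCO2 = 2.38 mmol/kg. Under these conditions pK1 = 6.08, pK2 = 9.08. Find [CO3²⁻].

α₂ = 1 / (1 + [H⁺]/K2 + [H⁺]²/(K1K2)) = 1 / (1 + 10^+0.88 + 10^-1.24)
   = 1 / (1 + 7.5858 + 0.057544) = 1/8.6433 = 0.1157
[CO3²⁻] = α₂ × DIC = 0.1157 × 2.38 = 0.275 mmol/kg

[CO3²⁻] = 0.275 mmol/kg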